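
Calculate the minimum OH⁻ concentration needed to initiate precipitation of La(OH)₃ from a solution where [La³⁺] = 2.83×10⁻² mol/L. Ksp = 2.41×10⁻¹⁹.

Precipitation of each salt begins when its ion product equals Ksp.
La(OH)₃(s) ⇌ La³⁺(aq) + 3 OH⁻(aq)
Ksp = [La³⁺][OH⁻]^3 = [OH⁻]^3(2.83×10⁻²)
[OH⁻]^3 = 2.41×10⁻¹⁹ / (2.83×10⁻²) = 8.52×10⁻¹⁸
[OH⁻] = 2.04×10⁻⁶ mol/L

2.04×10⁻⁶ M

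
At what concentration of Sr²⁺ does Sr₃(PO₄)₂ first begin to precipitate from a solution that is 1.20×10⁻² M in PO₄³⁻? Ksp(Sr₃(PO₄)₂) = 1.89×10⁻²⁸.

1.09×10⁻⁸ M

Precipitation begins when Q = Ksp.
Sr₃(PO₄)₂(s) ⇌ 3 Sr²⁺(aq) + 2 PO₄³⁻(aq)
Ksp = [Sr²⁺]^3[PO₄³⁻]^2 = [Sr²⁺]^3(1.20×10⁻²)^2
[Sr²⁺]^3 = 1.89×10⁻²⁸ / (1.20×10⁻²)^2 = 1.31×10⁻²⁴
[Sr²⁺] = 1.09×10⁻⁸ M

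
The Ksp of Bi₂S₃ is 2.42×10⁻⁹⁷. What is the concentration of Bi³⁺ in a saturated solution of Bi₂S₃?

Bi₂S₃(s) ⇌ 2 Bi³⁺(aq) + 3 S²⁻(aq)
Call the molar solubility s, so that [Bi³⁺] = 2s and [S²⁻] = 3s.
Ksp = [Bi³⁺]^2[S²⁻]^3 = (2s)^2 · (3s)^3 = 108s^5 = 2.42×10⁻⁹⁷
s = 1.86×10⁻²⁰ mol L⁻¹
[Bi³⁺] = 2s = 3.72×10⁻²⁰ mol L⁻¹

3.72×10⁻²⁰ M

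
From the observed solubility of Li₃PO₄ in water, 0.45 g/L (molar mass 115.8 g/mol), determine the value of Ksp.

Convert to molarity: s = 0.45 / 115.8 = 3.886×10⁻³ mol/L
Li₃PO₄(s) ⇌ 3 Li⁺(aq) + PO₄³⁻(aq)
With molar solubility s: [Li⁺] = 3s, [PO₄³⁻] = s.
Ksp = [Li⁺]^3[PO₄³⁻] = (3s)^3 · s = 27s^4
Ksp = 27 × (3.886×10⁻³)^4 = 6.2×10⁻⁹

Ksp = 6.2×10⁻⁹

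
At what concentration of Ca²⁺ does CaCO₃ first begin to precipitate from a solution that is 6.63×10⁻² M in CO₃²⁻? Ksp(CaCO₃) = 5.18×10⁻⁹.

Precipitation begins when Q = Ksp.
CaCO₃(s) ⇌ Ca²⁺(aq) + CO₃²⁻(aq)
Ksp = [Ca²⁺][CO₃²⁻] = [Ca²⁺](6.63×10⁻²)
[Ca²⁺] = 5.18×10⁻⁹ / (6.63×10⁻²) = 7.81×10⁻⁸
[Ca²⁺] = 7.81×10⁻⁸ M

7.81×10⁻⁸ M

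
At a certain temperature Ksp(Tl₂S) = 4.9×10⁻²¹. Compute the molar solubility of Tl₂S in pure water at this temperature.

Tl₂S(s) ⇌ 2 Tl⁺(aq) + S²⁻(aq)
Call the molar solubility s, so that [Tl⁺] = 2s and [S²⁻] = s.
Ksp = [Tl⁺]^2[S²⁻] = (2s)^2 · s = 4s^3
4s^3 = 4.9×10⁻²¹  ⇒  s^3 = 1.2×10⁻²¹
s = 1.1×10⁻⁷ M

1.1×10⁻⁷ M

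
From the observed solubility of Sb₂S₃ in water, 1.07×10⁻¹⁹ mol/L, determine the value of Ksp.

Ksp = 1.51×10⁻⁹³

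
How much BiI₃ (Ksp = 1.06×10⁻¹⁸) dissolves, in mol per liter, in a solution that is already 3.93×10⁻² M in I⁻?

1.75×10⁻¹⁴ M

BiI₃(s) ⇌ Bi³⁺(aq) + 3 I⁻(aq)
With I⁻ already at 3.93×10⁻² M and s small, take [I⁻] ≈ 3.93×10⁻² M and [Bi³⁺] = s.
Ksp = [Bi³⁺][I⁻]^3 = s(3.93×10⁻²)^3
s = 1.06×10⁻¹⁸ / (3.93×10⁻²)^3 = 1.75×10⁻¹⁴
s = 1.75×10⁻¹⁴ M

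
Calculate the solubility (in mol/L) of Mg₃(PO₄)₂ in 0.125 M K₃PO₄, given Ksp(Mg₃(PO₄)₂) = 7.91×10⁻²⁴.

Mg₃(PO₄)₂(s) ⇌ 3 Mg²⁺(aq) + 2 PO₄³⁻(aq)
PO₄³⁻ is already present at 0.125 M. If s mol/L of Mg₃(PO₄)₂ dissolves, [Mg²⁺] = 3s while [PO₄³⁻] ≈ 0.125 M.
Ksp = [Mg²⁺]^3[PO₄³⁻]^2 = (3s)^3(0.125)^2
(3s)^3 = 7.91×10⁻²⁴ / (0.125)^2 = 5.06×10⁻²²
s = 2.66×10⁻⁸ M

2.66×10⁻⁸ M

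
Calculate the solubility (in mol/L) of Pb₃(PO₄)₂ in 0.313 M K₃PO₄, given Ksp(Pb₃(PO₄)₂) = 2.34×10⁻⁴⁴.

Pb₃(PO₄)₂(s) ⇌ 3 Pb²⁺(aq) + 2 PO₄³⁻(aq)
PO₄³⁻ is already present at 0.313 M. If s mol/L of Pb₃(PO₄)₂ dissolves, [Pb²⁺] = 3s while [PO₄³⁻] ≈ 0.313 M.
Ksp = [Pb²⁺]^3[PO₄³⁻]^2 = (3s)^3(0.313)^2
(3s)^3 = 2.34×10⁻⁴⁴ / (0.313)^2 = 2.39×10⁻⁴³
s = 2.07×10⁻¹⁵ M

2.07×10⁻¹⁵ M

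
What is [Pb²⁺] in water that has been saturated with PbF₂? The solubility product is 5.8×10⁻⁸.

PbF₂(s) ⇌ Pb²⁺(aq) + 2 F⁻(aq)
For each mole of PbF₂ that dissolves per liter, [Pb²⁺] = s and [F⁻] = 2s; let s denote this solubility.
Ksp = [Pb²⁺][F⁻]^2 = s · (2s)^2 = 4s^3 = 5.8×10⁻⁸
s = 2.4×10⁻³ mol L⁻¹
[Pb²⁺] = s = 2.4×10⁻³ mol L⁻¹

2.4×10⁻³ M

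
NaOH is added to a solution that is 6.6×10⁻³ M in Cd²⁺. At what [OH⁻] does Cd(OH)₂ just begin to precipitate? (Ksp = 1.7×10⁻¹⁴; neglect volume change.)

Precipitation of each salt begins when its ion product equals Ksp.
Cd(OH)₂(s) ⇌ Cd²⁺(aq) + 2 OH⁻(aq)
Ksp = [Cd²⁺][OH⁻]^2 = [OH⁻]^2(6.6×10⁻³)
[OH⁻]^2 = 1.7×10⁻¹⁴ / (6.6×10⁻³) = 2.6×10⁻¹²
[OH⁻] = 1.6×10⁻⁶ M

1.6×10⁻⁶ M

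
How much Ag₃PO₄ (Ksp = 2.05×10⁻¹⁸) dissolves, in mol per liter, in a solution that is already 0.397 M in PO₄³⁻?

5.76×10⁻⁷ M

Ag₃PO₄(s) ⇌ 3 Ag⁺(aq) + PO₄³⁻(aq)
The solution already contains PO₄³⁻ at 0.397 M. Let s be the molar solubility of Ag₃PO₄.
[PO₄³⁻] ≈ 0.397 M (common ion dominates); [Ag⁺] = 3s.
Ksp = [Ag⁺]^3[PO₄³⁻] = (3s)^3(0.397)
(3s)^3 = 2.05×10⁻¹⁸ / (0.397) = 5.16×10⁻¹⁸
s = 5.76×10⁻⁷ M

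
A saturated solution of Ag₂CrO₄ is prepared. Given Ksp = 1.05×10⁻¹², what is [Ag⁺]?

1.28×10⁻⁴ M

Ag₂CrO₄(s) ⇌ 2 Ag⁺(aq) + CrO₄²⁻(aq)
For each mole of Ag₂CrO₄ that dissolves per liter, [Ag⁺] = 2s and [CrO₄²⁻] = s; let s denote this solubility.
Ksp = [Ag⁺]^2[CrO₄²⁻] = (2s)^2 · s = 4s^3 = 1.05×10⁻¹²
s = 6.40×10⁻⁵ mol L⁻¹
[Ag⁺] = 2s = 1.28×10⁻⁴ mol L⁻¹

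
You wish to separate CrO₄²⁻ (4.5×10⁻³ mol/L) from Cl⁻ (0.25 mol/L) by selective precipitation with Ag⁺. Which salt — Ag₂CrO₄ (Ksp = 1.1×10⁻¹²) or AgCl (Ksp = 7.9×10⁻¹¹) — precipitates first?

Precipitation of each salt begins when its ion product equals Ksp.
For Ag₂CrO₄: [Ag⁺] = (Ksp/[CrO₄²⁻])^(1/2) = 1.6×10⁻⁵ mol/L
For AgCl: [Ag⁺] = (Ksp/[Cl⁻]) = 3.2×10⁻¹⁰ mol/L
Since AgCl needs less Ag⁺ to reach saturation, it precipitates first.

AgCl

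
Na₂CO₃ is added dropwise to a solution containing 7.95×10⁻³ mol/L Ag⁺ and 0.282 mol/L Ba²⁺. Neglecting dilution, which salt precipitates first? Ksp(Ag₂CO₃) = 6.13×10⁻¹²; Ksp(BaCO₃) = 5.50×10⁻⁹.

BaCO₃

Each salt precipitates once Q = Ksp for that salt.
For Ag₂CO₃: [CO₃²⁻] = (Ksp/[Ag⁺]^2) = 9.70×10⁻⁸ mol/L
For BaCO₃: [CO₃²⁻] = (Ksp/[Ba²⁺]) = 1.95×10⁻⁸ mol/L
The smaller threshold [CO₃²⁻] is reached first, so BaCO₃ precipitates first.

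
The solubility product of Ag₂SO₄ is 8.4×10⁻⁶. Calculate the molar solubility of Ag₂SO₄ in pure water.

Ag₂SO₄(s) ⇌ 2 Ag⁺(aq) + SO₄²⁻(aq)
Call the molar solubility s, so that [Ag⁺] = 2s and [SO₄²⁻] = s.
Ksp = [Ag⁺]^2[SO₄²⁻] = (2s)^2 · s = 4s^3
4s^3 = 8.4×10⁻⁶  ⇒  s^3 = 2.1×10⁻⁶
s = 1.3×10⁻² M

1.3×10⁻² M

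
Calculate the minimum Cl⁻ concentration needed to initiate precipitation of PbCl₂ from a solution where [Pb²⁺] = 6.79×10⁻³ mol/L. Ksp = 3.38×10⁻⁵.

Precipitation of each salt begins when its ion product equals Ksp.
PbCl₂(s) ⇌ Pb²⁺(aq) + 2 Cl⁻(aq)
Ksp = [Pb²⁺][Cl⁻]^2 = [Cl⁻]^2(6.79×10⁻³)
[Cl⁻]^2 = 3.38×10⁻⁵ / (6.79×10⁻³) = 4.98×10⁻³
[Cl⁻] = 7.06×10⁻² mol/L

7.06×10⁻² M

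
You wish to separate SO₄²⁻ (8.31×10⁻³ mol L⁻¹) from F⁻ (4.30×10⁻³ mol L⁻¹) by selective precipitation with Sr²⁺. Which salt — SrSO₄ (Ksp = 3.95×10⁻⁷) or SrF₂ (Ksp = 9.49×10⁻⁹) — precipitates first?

The threshold for precipitation is Q = Ksp.
For SrSO₄: [Sr²⁺] = (Ksp/[SO₄²⁻]) = 4.75×10⁻⁵ mol L⁻¹
For SrF₂: [Sr²⁺] = (Ksp/[F⁻]^2) = 5.13×10⁻⁴ mol L⁻¹
Since SrSO₄ needs less Sr²⁺ to reach saturation, it precipitates first.

SrSO₄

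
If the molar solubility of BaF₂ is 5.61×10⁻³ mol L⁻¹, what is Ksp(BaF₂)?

Ksp = 7.06×10⁻⁷

BaF₂(s) ⇌ Ba²⁺(aq) + 2 F⁻(aq)
Let s be the molar solubility. Then [Ba²⁺] = s and [F⁻] = 2s.
Ksp = [Ba²⁺][F⁻]^2 = s · (2s)^2 = 4s^3
Ksp = 4 × (5.61×10⁻³)^3 = 7.06×10⁻⁷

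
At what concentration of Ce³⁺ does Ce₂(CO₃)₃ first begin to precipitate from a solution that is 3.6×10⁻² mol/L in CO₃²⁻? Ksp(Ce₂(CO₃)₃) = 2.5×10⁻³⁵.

7.3×10⁻¹⁶ M

The threshold for precipitation is Q = Ksp.
Ce₂(CO₃)₃(s) ⇌ 2 Ce³⁺(aq) + 3 CO₃²⁻(aq)
Ksp = [Ce³⁺]^2[CO₃²⁻]^3 = [Ce³⁺]^2(3.6×10⁻²)^3
[Ce³⁺]^2 = 2.5×10⁻³⁵ / (3.6×10⁻²)^3 = 5.4×10⁻³¹
[Ce³⁺] = 7.3×10⁻¹⁶ mol/L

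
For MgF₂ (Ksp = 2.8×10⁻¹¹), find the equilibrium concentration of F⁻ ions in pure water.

3.8×10⁻⁴ M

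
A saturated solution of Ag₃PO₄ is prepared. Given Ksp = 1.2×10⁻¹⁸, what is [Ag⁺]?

Ag₃PO₄(s) ⇌ 3 Ag⁺(aq) + PO₄³⁻(aq)
If s mol/L of Ag₃PO₄ dissolves, [Ag⁺] = 3s and [PO₄³⁻] = s.
Ksp = [Ag⁺]^3[PO₄³⁻] = (3s)^3 · s = 27s^4 = 1.2×10⁻¹⁸
s = 1.5×10⁻⁵ M
[Ag⁺] = 3s = 4.4×10⁻⁵ M

4.4×10⁻⁵ M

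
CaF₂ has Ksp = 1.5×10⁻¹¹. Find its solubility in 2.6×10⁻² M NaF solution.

2.2×10⁻⁸ M

CaF₂(s) ⇌ Ca²⁺(aq) + 2 F⁻(aq)
Let s be the solubility of CaF₂ here. The common ion gives [F⁻] ≈ 2.6×10⁻² M, and [Ca²⁺] = s.
Ksp = [Ca²⁺][F⁻]^2 = s(2.6×10⁻²)^2
s = 1.5×10⁻¹¹ / (2.6×10⁻²)^2 = 2.2×10⁻⁸
s = 2.2×10⁻⁸ M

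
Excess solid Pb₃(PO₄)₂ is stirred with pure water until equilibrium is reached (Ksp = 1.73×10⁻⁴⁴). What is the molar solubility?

Pb₃(PO₄)₂(s) ⇌ 3 Pb²⁺(aq) + 2 PO₄³⁻(aq)
If s mol/L of Pb₃(PO₄)₂ dissolves, [Pb²⁺] = 3s and [PO₄³⁻] = 2s.
Ksp = [Pb²⁺]^3[PO₄³⁻]^2 = (3s)^3 · (2s)^2 = 108s^5
108s^5 = 1.73×10⁻⁴⁴  ⇒  s^5 = 1.60×10⁻⁴⁶
Taking the 5th root, s = 6.93×10⁻¹⁰ mol L⁻¹.

6.93×10⁻¹⁰ M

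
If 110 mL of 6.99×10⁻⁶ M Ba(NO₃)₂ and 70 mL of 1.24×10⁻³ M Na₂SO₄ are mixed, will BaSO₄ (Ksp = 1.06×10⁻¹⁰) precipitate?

Yes

Total volume after mixing = 110 + 70 = 180 mL.
[Ba²⁺] = (6.99×10⁻⁶)(110)/180 = 4.27×10⁻⁶ M
[SO₄²⁻] = (1.24×10⁻³)(70)/180 = 4.82×10⁻⁴ M
Q = [Ba²⁺][SO₄²⁻] = 2.06×10⁻⁹
Q = 2.06×10⁻⁹ > Ksp = 1.06×10⁻¹⁰, so the solution is supersaturated and BaSO₄ precipitates.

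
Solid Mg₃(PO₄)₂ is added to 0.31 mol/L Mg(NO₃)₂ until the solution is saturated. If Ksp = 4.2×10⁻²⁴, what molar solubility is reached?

5.9×10⁻¹² M

Mg₃(PO₄)₂(s) ⇌ 3 Mg²⁺(aq) + 2 PO₄³⁻(aq)
With Mg²⁺ already at 0.31 mol/L and s small, take [Mg²⁺] ≈ 0.31 mol/L and [PO₄³⁻] = 2s.
Ksp = [Mg²⁺]^3[PO₄³⁻]^2 = (0.31)^3(2s)^2
(2s)^2 = 4.2×10⁻²⁴ / (0.31)^3 = 1.4×10⁻²²
s = 5.9×10⁻¹² mol/L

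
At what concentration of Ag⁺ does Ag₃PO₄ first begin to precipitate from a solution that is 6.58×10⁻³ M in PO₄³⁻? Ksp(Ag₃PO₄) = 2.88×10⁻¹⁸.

7.59×10⁻⁶ M

The threshold for precipitation is Q = Ksp.
Ag₃PO₄(s) ⇌ 3 Ag⁺(aq) + PO₄³⁻(aq)
Ksp = [Ag⁺]^3[PO₄³⁻] = [Ag⁺]^3(6.58×10⁻³)
[Ag⁺]^3 = 2.88×10⁻¹⁸ / (6.58×10⁻³) = 4.38×10⁻¹⁶
[Ag⁺] = 7.59×10⁻⁶ M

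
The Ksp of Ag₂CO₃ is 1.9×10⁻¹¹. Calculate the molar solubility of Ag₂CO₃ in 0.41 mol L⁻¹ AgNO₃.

Ag₂CO₃(s) ⇌ 2 Ag⁺(aq) + CO₃²⁻(aq)
With Ag⁺ already at 0.41 mol L⁻¹ and s small, take [Ag⁺] ≈ 0.41 mol L⁻¹ and [CO₃²⁻] = s.
Ksp = [Ag⁺]^2[CO₃²⁻] = (0.41)^2s
s = 1.9×10⁻¹¹ / (0.41)^2 = 1.1×10⁻¹⁰
s = 1.1×10⁻¹⁰ mol L⁻¹

1.1×10⁻¹⁰ M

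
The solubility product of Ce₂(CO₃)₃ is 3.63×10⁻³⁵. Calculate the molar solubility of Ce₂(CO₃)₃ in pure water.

5.07×10⁻⁸ M

Ce₂(CO₃)₃(s) ⇌ 2 Ce³⁺(aq) + 3 CO₃²⁻(aq)
For each mole of Ce₂(CO₃)₃ that dissolves per liter, [Ce³⁺] = 2s and [CO₃²⁻] = 3s; let s denote this solubility.
Ksp = [Ce³⁺]^2[CO₃²⁻]^3 = (2s)^2 · (3s)^3 = 108s^5
108s^5 = 3.63×10⁻³⁵  ⇒  s^5 = 3.36×10⁻³⁷
s = (3.36×10⁻³⁷)^(1/5) = 5.07×10⁻⁸ mol L⁻¹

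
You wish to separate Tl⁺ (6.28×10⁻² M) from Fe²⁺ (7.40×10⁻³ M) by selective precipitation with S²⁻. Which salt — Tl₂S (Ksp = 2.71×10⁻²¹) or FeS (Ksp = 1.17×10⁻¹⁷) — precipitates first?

Tl₂S

The threshold for precipitation is Q = Ksp.
For Tl₂S: [S²⁻] = (Ksp/[Tl⁺]^2) = 6.87×10⁻¹⁹ M
For FeS: [S²⁻] = (Ksp/[Fe²⁺]) = 1.58×10⁻¹⁵ M
Tl₂S requires the lower [S²⁻], so it precipitates first.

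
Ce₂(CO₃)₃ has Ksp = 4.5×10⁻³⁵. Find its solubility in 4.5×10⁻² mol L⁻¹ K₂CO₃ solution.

3.5×10⁻¹⁶ M

Ce₂(CO₃)₃(s) ⇌ 2 Ce³⁺(aq) + 3 CO₃²⁻(aq)
The solution already contains CO₃²⁻ at 4.5×10⁻² mol L⁻¹. Let s be the molar solubility of Ce₂(CO₃)₃.
[CO₃²⁻] ≈ 4.5×10⁻² mol L⁻¹ (common ion dominates); [Ce³⁺] = 2s.
Ksp = [Ce³⁺]^2[CO₃²⁻]^3 = (2s)^2(4.5×10⁻²)^3
(2s)^2 = 4.5×10⁻³⁵ / (4.5×10⁻²)^3 = 4.9×10⁻³¹
s = 3.5×10⁻¹⁶ mol L⁻¹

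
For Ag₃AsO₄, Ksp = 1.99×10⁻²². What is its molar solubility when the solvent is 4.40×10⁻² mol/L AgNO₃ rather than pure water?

2.34×10⁻¹⁸ M

Ag₃AsO₄(s) ⇌ 3 Ag⁺(aq) + AsO₄³⁻(aq)
Ag⁺ is already present at 4.40×10⁻² mol/L. If s mol/L of Ag₃AsO₄ dissolves, [AsO₄³⁻] = s while [Ag⁺] ≈ 4.40×10⁻² mol/L.
Ksp = [Ag⁺]^3[AsO₄³⁻] = (4.40×10⁻²)^3s
s = 1.99×10⁻²² / (4.40×10⁻²)^3 = 2.34×10⁻¹⁸
s = 2.34×10⁻¹⁸ mol/L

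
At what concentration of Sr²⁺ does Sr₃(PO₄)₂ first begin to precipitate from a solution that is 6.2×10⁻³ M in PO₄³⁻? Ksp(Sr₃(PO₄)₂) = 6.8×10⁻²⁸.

2.6×10⁻⁸ M

Precipitation begins when Q = Ksp.
Sr₃(PO₄)₂(s) ⇌ 3 Sr²⁺(aq) + 2 PO₄³⁻(aq)
Ksp = [Sr²⁺]^3[PO₄³⁻]^2 = [Sr²⁺]^3(6.2×10⁻³)^2
[Sr²⁺]^3 = 6.8×10⁻²⁸ / (6.2×10⁻³)^2 = 1.8×10⁻²³
[Sr²⁺] = 2.6×10⁻⁸ M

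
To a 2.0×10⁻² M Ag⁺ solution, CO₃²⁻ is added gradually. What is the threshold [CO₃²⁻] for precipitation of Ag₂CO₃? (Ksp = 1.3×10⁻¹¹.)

Each salt precipitates once Q = Ksp for that salt.
Ag₂CO₃(s) ⇌ 2 Ag⁺(aq) + CO₃²⁻(aq)
Ksp = [Ag⁺]^2[CO₃²⁻] = [CO₃²⁻](2.0×10⁻²)^2
[CO₃²⁻] = 1.3×10⁻¹¹ / (2.0×10⁻²)^2 = 3.3×10⁻⁸
[CO₃²⁻] = 3.3×10⁻⁸ M

3.3×10⁻⁸ M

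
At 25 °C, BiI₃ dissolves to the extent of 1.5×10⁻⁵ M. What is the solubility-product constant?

BiI₃(s) ⇌ Bi³⁺(aq) + 3 I⁻(aq)
With molar solubility s: [Bi³⁺] = s, [I⁻] = 3s.
Ksp = [Bi³⁺][I⁻]^3 = s · (3s)^3 = 27s^4
Ksp = 27 × (1.5×10⁻⁵)^4 = 1.4×10⁻¹⁸

Ksp = 1.4×10⁻¹⁸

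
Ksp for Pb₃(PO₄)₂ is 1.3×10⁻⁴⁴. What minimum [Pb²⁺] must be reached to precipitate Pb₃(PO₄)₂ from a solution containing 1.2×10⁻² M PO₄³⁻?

4.5×10⁻¹⁴ M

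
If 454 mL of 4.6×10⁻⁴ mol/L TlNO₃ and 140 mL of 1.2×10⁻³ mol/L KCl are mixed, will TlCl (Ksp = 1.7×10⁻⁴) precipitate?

No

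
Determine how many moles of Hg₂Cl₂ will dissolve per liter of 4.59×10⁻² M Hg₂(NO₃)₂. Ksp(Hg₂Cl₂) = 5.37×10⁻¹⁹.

1.71×10⁻⁹ M

Hg₂Cl₂(s) ⇌ Hg₂²⁺(aq) + 2 Cl⁻(aq)
The solution already contains Hg₂²⁺ at 4.59×10⁻² M. Let s be the molar solubility of Hg₂Cl₂.
[Hg₂²⁺] ≈ 4.59×10⁻² M (common ion dominates); [Cl⁻] = 2s.
Ksp = [Hg₂²⁺][Cl⁻]^2 = (4.59×10⁻²)(2s)^2
(2s)^2 = 5.37×10⁻¹⁹ / (4.59×10⁻²) = 1.17×10⁻¹⁷
s = 1.71×10⁻⁹ M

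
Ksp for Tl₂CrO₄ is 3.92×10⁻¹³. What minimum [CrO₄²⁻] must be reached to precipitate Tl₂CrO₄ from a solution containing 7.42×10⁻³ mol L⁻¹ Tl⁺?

7.12×10⁻⁹ M

Each salt precipitates once Q = Ksp for that salt.
Tl₂CrO₄(s) ⇌ 2 Tl⁺(aq) + CrO₄²⁻(aq)
Ksp = [Tl⁺]^2[CrO₄²⁻] = [CrO₄²⁻](7.42×10⁻³)^2
[CrO₄²⁻] = 3.92×10⁻¹³ / (7.42×10⁻³)^2 = 7.12×10⁻⁹
[CrO₄²⁻] = 7.12×10⁻⁹ mol L⁻¹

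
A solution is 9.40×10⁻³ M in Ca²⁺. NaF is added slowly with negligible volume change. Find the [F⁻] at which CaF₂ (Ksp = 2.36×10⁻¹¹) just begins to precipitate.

A salt starts to precipitate once the ion product Q reaches its Ksp.
CaF₂(s) ⇌ Ca²⁺(aq) + 2 F⁻(aq)
Ksp = [Ca²⁺][F⁻]^2 = [F⁻]^2(9.40×10⁻³)
[F⁻]^2 = 2.36×10⁻¹¹ / (9.40×10⁻³) = 2.51×10⁻⁹
[F⁻] = 5.01×10⁻⁵ M

5.01×10⁻⁵ M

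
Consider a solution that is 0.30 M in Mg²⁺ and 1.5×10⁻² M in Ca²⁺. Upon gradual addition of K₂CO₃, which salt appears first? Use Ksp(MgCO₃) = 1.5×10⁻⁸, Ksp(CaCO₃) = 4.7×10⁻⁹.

MgCO₃

Precipitation begins when Q = Ksp.
For MgCO₃: [CO₃²⁻] = (Ksp/[Mg²⁺]) = 5.0×10⁻⁸ M
For CaCO₃: [CO₃²⁻] = (Ksp/[Ca²⁺]) = 3.1×10⁻⁷ M
The smaller threshold [CO₃²⁻] is reached first, so MgCO₃ precipitates first.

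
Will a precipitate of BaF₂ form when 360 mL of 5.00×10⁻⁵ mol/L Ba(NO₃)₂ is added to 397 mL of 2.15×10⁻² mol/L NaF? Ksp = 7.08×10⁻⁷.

No

The combined volume is 757 mL.
[Ba²⁺] = (5.00×10⁻⁵)(360)/757 = 2.38×10⁻⁵ mol/L
[F⁻] = (2.15×10⁻²)(397)/757 = 1.13×10⁻² mol/L
Q = [Ba²⁺][F⁻]^2 = 3.02×10⁻⁹
Since Q (3.02×10⁻⁹) is less than Ksp (7.08×10⁻⁷), no BaF₂ precipitates.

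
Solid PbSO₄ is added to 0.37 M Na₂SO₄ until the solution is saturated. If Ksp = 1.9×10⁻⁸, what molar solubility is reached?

PbSO₄(s) ⇌ Pb²⁺(aq) + SO₄²⁻(aq)
SO₄²⁻ is already present at 0.37 M. If s mol/L of PbSO₄ dissolves, [Pb²⁺] = s while [SO₄²⁻] ≈ 0.37 M.
Ksp = [Pb²⁺][SO₄²⁻] = s(0.37)
s = 1.9×10⁻⁸ / (0.37) = 5.1×10⁻⁸
s = 5.1×10⁻⁸ M

5.1×10⁻⁸ M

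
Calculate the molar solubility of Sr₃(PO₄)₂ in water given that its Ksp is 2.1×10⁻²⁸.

Sr₃(PO₄)₂(s) ⇌ 3 Sr²⁺(aq) + 2 PO₄³⁻(aq)
Call the molar solubility s, so that [Sr²⁺] = 3s and [PO₄³⁻] = 2s.
Ksp = [Sr²⁺]^3[PO₄³⁻]^2 = (3s)^3 · (2s)^2 = 108s^5
108s^5 = 2.1×10⁻²⁸  ⇒  s^5 = 1.9×10⁻³⁰
Taking the 5th root, s = 1.1×10⁻⁶ M.

1.1×10⁻⁶ M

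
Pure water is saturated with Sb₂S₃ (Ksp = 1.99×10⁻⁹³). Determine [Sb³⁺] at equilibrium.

2.26×10⁻¹⁹ M

Sb₂S₃(s) ⇌ 2 Sb³⁺(aq) + 3 S²⁻(aq)
For each mole of Sb₂S₃ that dissolves per liter, [Sb³⁺] = 2s and [S²⁻] = 3s; let s denote this solubility.
Ksp = [Sb³⁺]^2[S²⁻]^3 = (2s)^2 · (3s)^3 = 108s^5 = 1.99×10⁻⁹³
s = 1.13×10⁻¹⁹ M
[Sb³⁺] = 2s = 2.26×10⁻¹⁹ M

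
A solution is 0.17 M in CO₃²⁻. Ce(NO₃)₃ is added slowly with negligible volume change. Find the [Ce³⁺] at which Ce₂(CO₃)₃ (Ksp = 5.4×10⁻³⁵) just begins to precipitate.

1.0×10⁻¹⁶ M

Precipitation of each salt begins when its ion product equals Ksp.
Ce₂(CO₃)₃(s) ⇌ 2 Ce³⁺(aq) + 3 CO₃²⁻(aq)
Ksp = [Ce³⁺]^2[CO₃²⁻]^3 = [Ce³⁺]^2(0.17)^3
[Ce³⁺]^2 = 5.4×10⁻³⁵ / (0.17)^3 = 1.1×10⁻³²
[Ce³⁺] = 1.0×10⁻¹⁶ M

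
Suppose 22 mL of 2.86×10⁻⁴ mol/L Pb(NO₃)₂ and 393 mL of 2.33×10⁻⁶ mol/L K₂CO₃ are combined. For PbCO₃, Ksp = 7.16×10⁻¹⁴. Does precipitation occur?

Total volume after mixing = 22 + 393 = 415 mL.
[Pb²⁺] = (2.86×10⁻⁴)(22)/415 = 1.52×10⁻⁵ mol/L
[CO₃²⁻] = (2.33×10⁻⁶)(393)/415 = 2.21×10⁻⁶ mol/L
Q = [Pb²⁺][CO₃²⁻] = 3.35×10⁻¹¹
Q = 3.35×10⁻¹¹ > Ksp = 7.16×10⁻¹⁴, so the solution is supersaturated and PbCO₃ precipitates.

Yes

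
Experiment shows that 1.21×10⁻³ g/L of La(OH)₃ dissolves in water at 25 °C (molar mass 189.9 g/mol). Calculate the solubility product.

Convert to molarity: s = 1.21×10⁻³ / 189.9 = 6.3718×10⁻⁶ mol/L
La(OH)₃(s) ⇌ La³⁺(aq) + 3 OH⁻(aq)
For each mole of La(OH)₃ that dissolves per liter, [La³⁺] = s and [OH⁻] = 3s; let s denote this solubility.
Ksp = [La³⁺][OH⁻]^3 = s · (3s)^3 = 27s^4
Ksp = 27 × (6.3718×10⁻⁶)^4 = 4.45×10⁻²⁰

Ksp = 4.45×10⁻²⁰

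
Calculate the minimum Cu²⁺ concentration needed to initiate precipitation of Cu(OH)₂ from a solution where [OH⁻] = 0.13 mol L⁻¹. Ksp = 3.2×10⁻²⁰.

1.9×10⁻¹⁸ M

The threshold for precipitation is Q = Ksp.
Cu(OH)₂(s) ⇌ Cu²⁺(aq) + 2 OH⁻(aq)
Ksp = [Cu²⁺][OH⁻]^2 = [Cu²⁺](0.13)^2
[Cu²⁺] = 3.2×10⁻²⁰ / (0.13)^2 = 1.9×10⁻¹⁸
[Cu²⁺] = 1.9×10⁻¹⁸ mol L⁻¹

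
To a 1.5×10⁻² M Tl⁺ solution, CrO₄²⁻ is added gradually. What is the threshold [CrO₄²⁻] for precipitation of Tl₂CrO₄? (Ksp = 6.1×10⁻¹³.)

Precipitation begins when Q = Ksp.
Tl₂CrO₄(s) ⇌ 2 Tl⁺(aq) + CrO₄²⁻(aq)
Ksp = [Tl⁺]^2[CrO₄²⁻] = [CrO₄²⁻](1.5×10⁻²)^2
[CrO₄²⁻] = 6.1×10⁻¹³ / (1.5×10⁻²)^2 = 2.7×10⁻⁹
[CrO₄²⁻] = 2.7×10⁻⁹ M

2.7×10⁻⁹ M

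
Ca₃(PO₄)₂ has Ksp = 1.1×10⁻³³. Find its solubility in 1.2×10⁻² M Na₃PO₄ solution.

Ca₃(PO₄)₂(s) ⇌ 3 Ca²⁺(aq) + 2 PO₄³⁻(aq)
Let s be the solubility of Ca₃(PO₄)₂ here. The common ion gives [PO₄³⁻] ≈ 1.2×10⁻² M, and [Ca²⁺] = 3s.
Ksp = [Ca²⁺]^3[PO₄³⁻]^2 = (3s)^3(1.2×10⁻²)^2
(3s)^3 = 1.1×10⁻³³ / (1.2×10⁻²)^2 = 7.6×10⁻³⁰
s = 6.6×10⁻¹¹ M

6.6×10⁻¹¹ M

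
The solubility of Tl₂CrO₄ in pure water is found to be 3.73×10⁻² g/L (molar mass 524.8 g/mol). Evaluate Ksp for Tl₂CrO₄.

Molar solubility s = (3.73×10⁻² g/L) / (524.8 g/mol) = 7.1075×10⁻⁵ mol/L
Tl₂CrO₄(s) ⇌ 2 Tl⁺(aq) + CrO₄²⁻(aq)
If s mol/L of Tl₂CrO₄ dissolves, [Tl⁺] = 2s and [CrO₄²⁻] = s.
Ksp = [Tl⁺]^2[CrO₄²⁻] = (2s)^2 · s = 4s^3
Ksp = 4 × (7.1075×10⁻⁵)^3 = 1.44×10⁻¹²

Ksp = 1.44×10⁻¹²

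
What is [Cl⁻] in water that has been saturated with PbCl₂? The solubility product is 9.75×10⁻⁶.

PbCl₂(s) ⇌ Pb²⁺(aq) + 2 Cl⁻(aq)
With molar solubility s: [Pb²⁺] = s, [Cl⁻] = 2s.
Ksp = [Pb²⁺][Cl⁻]^2 = s · (2s)^2 = 4s^3 = 9.75×10⁻⁶
s = 1.35×10⁻² mol L⁻¹
[Cl⁻] = 2s = 2.69×10⁻² mol L⁻¹

2.69×10⁻² M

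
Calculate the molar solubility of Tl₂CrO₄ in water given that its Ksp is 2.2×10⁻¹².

8.2×10⁻⁵ M

Tl₂CrO₄(s) ⇌ 2 Tl⁺(aq) + CrO₄²⁻(aq)
With molar solubility s: [Tl⁺] = 2s, [CrO₄²⁻] = s.
Ksp = [Tl⁺]^2[CrO₄²⁻] = (2s)^2 · s = 4s^3
4s^3 = 2.2×10⁻¹²  ⇒  s^3 = 5.5×10⁻¹³
s = (5.5×10⁻¹³)^(1/3) = 8.2×10⁻⁵ M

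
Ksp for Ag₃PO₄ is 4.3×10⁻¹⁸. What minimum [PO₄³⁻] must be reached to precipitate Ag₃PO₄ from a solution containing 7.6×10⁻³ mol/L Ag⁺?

9.8×10⁻¹² M

Precipitation begins when Q = Ksp.
Ag₃PO₄(s) ⇌ 3 Ag⁺(aq) + PO₄³⁻(aq)
Ksp = [Ag⁺]^3[PO₄³⁻] = [PO₄³⁻](7.6×10⁻³)^3
[PO₄³⁻] = 4.3×10⁻¹⁸ / (7.6×10⁻³)^3 = 9.8×10⁻¹²
[PO₄³⁻] = 9.8×10⁻¹² mol/L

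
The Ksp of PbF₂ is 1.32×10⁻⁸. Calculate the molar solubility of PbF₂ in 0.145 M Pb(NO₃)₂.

PbF₂(s) ⇌ Pb²⁺(aq) + 2 F⁻(aq)
With Pb²⁺ already at 0.145 M and s small, take [Pb²⁺] ≈ 0.145 M and [F⁻] = 2s.
Ksp = [Pb²⁺][F⁻]^2 = (0.145)(2s)^2
(2s)^2 = 1.32×10⁻⁸ / (0.145) = 9.10×10⁻⁸
s = 1.51×10⁻⁴ M

1.51×10⁻⁴ M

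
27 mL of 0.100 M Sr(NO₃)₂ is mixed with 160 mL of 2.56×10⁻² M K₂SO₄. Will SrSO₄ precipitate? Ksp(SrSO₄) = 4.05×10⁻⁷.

Total volume after mixing = 27 + 160 = 187 mL.
[Sr²⁺] = (0.100)(27)/187 = 1.44×10⁻² M
[SO₄²⁻] = (2.56×10⁻²)(160)/187 = 2.19×10⁻² M
Q = [Sr²⁺][SO₄²⁻] = 3.16×10⁻⁴
Since Q (3.16×10⁻⁴) exceeds Ksp (4.05×10⁻⁷), SrSO₄ will precipitate.

Yes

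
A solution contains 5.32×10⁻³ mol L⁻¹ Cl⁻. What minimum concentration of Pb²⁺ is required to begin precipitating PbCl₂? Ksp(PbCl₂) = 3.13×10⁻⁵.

1.11 M

The threshold for precipitation is Q = Ksp.
PbCl₂(s) ⇌ Pb²⁺(aq) + 2 Cl⁻(aq)
Ksp = [Pb²⁺][Cl⁻]^2 = [Pb²⁺](5.32×10⁻³)^2
[Pb²⁺] = 3.13×10⁻⁵ / (5.32×10⁻³)^2 = 1.11
[Pb²⁺] = 1.11 mol L⁻¹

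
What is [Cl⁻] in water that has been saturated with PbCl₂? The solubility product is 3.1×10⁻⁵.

4.0×10⁻² M

PbCl₂(s) ⇌ Pb²⁺(aq) + 2 Cl⁻(aq)
Call the molar solubility s, so that [Pb²⁺] = s and [Cl⁻] = 2s.
Ksp = [Pb²⁺][Cl⁻]^2 = s · (2s)^2 = 4s^3 = 3.1×10⁻⁵
s = 2.0×10⁻² mol L⁻¹
[Cl⁻] = 2s = 4.0×10⁻² mol L⁻¹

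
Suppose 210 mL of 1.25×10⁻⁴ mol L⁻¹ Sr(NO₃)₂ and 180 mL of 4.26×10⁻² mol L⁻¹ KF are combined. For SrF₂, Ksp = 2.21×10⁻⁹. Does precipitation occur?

After mixing, V = 210 mL + 180 mL = 390 mL.
[Sr²⁺] = (1.25×10⁻⁴)(210)/390 = 6.73×10⁻⁵ mol L⁻¹
[F⁻] = (4.26×10⁻²)(180)/390 = 1.97×10⁻² mol L⁻¹
Q = [Sr²⁺][F⁻]^2 = 2.60×10⁻⁸
Since Q (2.60×10⁻⁸) exceeds Ksp (2.21×10⁻⁹), SrF₂ will precipitate.

Yes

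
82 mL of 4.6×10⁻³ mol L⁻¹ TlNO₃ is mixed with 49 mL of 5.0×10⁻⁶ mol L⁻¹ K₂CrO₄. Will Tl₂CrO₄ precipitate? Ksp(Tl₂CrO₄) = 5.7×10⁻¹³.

Yes

After mixing, V = 82 mL + 49 mL = 131 mL.
[Tl⁺] = (4.6×10⁻³)(82)/131 = 2.9×10⁻³ mol L⁻¹
[CrO₄²⁻] = (5.0×10⁻⁶)(49)/131 = 1.9×10⁻⁶ mol L⁻¹
Q = [Tl⁺]^2[CrO₄²⁻] = 1.6×10⁻¹¹
Q = 1.6×10⁻¹¹ > Ksp = 5.7×10⁻¹³, so the solution is supersaturated and Tl₂CrO₄ precipitates.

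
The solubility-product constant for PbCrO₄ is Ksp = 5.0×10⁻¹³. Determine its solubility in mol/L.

PbCrO₄(s) ⇌ Pb²⁺(aq) + CrO₄²⁻(aq)
For each mole of PbCrO₄ that dissolves per liter, [Pb²⁺] = s and [CrO₄²⁻] = s; let s denote this solubility.
Ksp = [Pb²⁺][CrO₄²⁻] = s · s = s^2
s^2 = 5.0×10⁻¹³
s = (5.0×10⁻¹³)^(1/2) = 7.1×10⁻⁷ mol/L

7.1×10⁻⁷ M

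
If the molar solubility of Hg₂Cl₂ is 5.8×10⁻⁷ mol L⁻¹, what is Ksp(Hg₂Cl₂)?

Ksp = 7.8×10⁻¹⁹

Hg₂Cl₂(s) ⇌ Hg₂²⁺(aq) + 2 Cl⁻(aq)
Call the molar solubility s, so that [Hg₂²⁺] = s and [Cl⁻] = 2s.
Ksp = [Hg₂²⁺][Cl⁻]^2 = s · (2s)^2 = 4s^3
Ksp = 4 × (5.8×10⁻⁷)^3 = 7.8×10⁻¹⁹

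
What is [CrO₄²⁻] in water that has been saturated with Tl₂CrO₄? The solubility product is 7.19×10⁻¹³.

Tl₂CrO₄(s) ⇌ 2 Tl⁺(aq) + CrO₄²⁻(aq)
For each mole of Tl₂CrO₄ that dissolves per liter, [Tl⁺] = 2s and [CrO₄²⁻] = s; let s denote this solubility.
Ksp = [Tl⁺]^2[CrO₄²⁻] = (2s)^2 · s = 4s^3 = 7.19×10⁻¹³
s = 5.64×10⁻⁵ mol/L
[CrO₄²⁻] = s = 5.64×10⁻⁵ mol/L

5.64×10⁻⁵ M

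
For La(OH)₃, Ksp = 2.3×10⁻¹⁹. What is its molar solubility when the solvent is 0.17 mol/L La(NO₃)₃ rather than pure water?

3.7×10⁻⁷ M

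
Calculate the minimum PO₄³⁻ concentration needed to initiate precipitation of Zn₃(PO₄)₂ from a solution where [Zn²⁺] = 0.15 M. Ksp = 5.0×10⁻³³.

1.2×10⁻¹⁵ M

The threshold for precipitation is Q = Ksp.
Zn₃(PO₄)₂(s) ⇌ 3 Zn²⁺(aq) + 2 PO₄³⁻(aq)
Ksp = [Zn²⁺]^3[PO₄³⁻]^2 = [PO₄³⁻]^2(0.15)^3
[PO₄³⁻]^2 = 5.0×10⁻³³ / (0.15)^3 = 1.5×10⁻³⁰
[PO₄³⁻] = 1.2×10⁻¹⁵ M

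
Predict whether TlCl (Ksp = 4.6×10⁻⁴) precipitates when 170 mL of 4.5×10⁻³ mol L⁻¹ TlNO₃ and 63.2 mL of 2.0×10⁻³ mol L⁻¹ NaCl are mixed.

No

After mixing, V = 170 mL + 63.2 mL = 233.2 mL.
[Tl⁺] = (4.5×10⁻³)(170)/233.2 = 3.3×10⁻³ mol L⁻¹
[Cl⁻] = (2.0×10⁻³)(63.2)/233.2 = 5.4×10⁻⁴ mol L⁻¹
Q = [Tl⁺][Cl⁻] = 1.8×10⁻⁶
Since Q (1.8×10⁻⁶) is less than Ksp (4.6×10⁻⁴), no TlCl precipitates.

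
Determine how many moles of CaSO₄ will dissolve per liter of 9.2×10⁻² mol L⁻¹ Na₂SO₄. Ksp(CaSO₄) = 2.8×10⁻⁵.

CaSO₄(s) ⇌ Ca²⁺(aq) + SO₄²⁻(aq)
With SO₄²⁻ already at 9.2×10⁻² mol L⁻¹ and s small, take [SO₄²⁻] ≈ 9.2×10⁻² mol L⁻¹ and [Ca²⁺] = s.
Ksp = [Ca²⁺][SO₄²⁻] = s(9.2×10⁻²)
s = 2.8×10⁻⁵ / (9.2×10⁻²) = 3.0×10⁻⁴
s = 3.0×10⁻⁴ mol L⁻¹

3.0×10⁻⁴ M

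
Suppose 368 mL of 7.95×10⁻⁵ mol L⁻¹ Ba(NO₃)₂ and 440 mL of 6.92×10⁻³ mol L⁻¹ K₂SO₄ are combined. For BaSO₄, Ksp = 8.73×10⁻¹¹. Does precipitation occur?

After mixing, V = 368 mL + 440 mL = 808 mL.
[Ba²⁺] = (7.95×10⁻⁵)(368)/808 = 3.62×10⁻⁵ mol L⁻¹
[SO₄²⁻] = (6.92×10⁻³)(440)/808 = 3.77×10⁻³ mol L⁻¹
Q = [Ba²⁺][SO₄²⁻] = 1.36×10⁻⁷
Since Q (1.36×10⁻⁷) exceeds Ksp (8.73×10⁻¹¹), BaSO₄ will precipitate.

Yes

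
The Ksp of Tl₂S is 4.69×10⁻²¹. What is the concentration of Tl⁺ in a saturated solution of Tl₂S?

Tl₂S(s) ⇌ 2 Tl⁺(aq) + S²⁻(aq)
If s mol/L of Tl₂S dissolves, [Tl⁺] = 2s and [S²⁻] = s.
Ksp = [Tl⁺]^2[S²⁻] = (2s)^2 · s = 4s^3 = 4.69×10⁻²¹
s = 1.05×10⁻⁷ M
[Tl⁺] = 2s = 2.11×10⁻⁷ M

2.11×10⁻⁷ M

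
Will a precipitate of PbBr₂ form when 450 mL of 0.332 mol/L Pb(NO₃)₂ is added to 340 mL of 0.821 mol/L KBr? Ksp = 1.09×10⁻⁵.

Yes

Total volume after mixing = 450 + 340 = 790 mL.
[Pb²⁺] = (0.332)(450)/790 = 0.189 mol/L
[Br⁻] = (0.821)(340)/790 = 0.353 mol/L
Q = [Pb²⁺][Br⁻]^2 = 2.36×10⁻²
Because Q > Ksp (2.36×10⁻² vs 1.09×10⁻⁵), a precipitate of PbBr₂ forms.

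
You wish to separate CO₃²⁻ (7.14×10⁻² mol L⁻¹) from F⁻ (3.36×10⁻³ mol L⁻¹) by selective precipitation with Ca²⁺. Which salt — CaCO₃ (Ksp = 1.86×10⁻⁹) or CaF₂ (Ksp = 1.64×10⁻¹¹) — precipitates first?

CaCO₃

The threshold for precipitation is Q = Ksp.
For CaCO₃: [Ca²⁺] = (Ksp/[CO₃²⁻]) = 2.61×10⁻⁸ mol L⁻¹
For CaF₂: [Ca²⁺] = (Ksp/[F⁻]^2) = 1.45×10⁻⁶ mol L⁻¹
CaCO₃ requires the lower [Ca²⁺], so it precipitates first.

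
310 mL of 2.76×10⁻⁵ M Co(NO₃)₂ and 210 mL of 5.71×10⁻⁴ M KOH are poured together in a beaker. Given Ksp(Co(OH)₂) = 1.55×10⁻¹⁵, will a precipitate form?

Yes

After mixing, V = 310 mL + 210 mL = 520 mL.
[Co²⁺] = (2.76×10⁻⁵)(310)/520 = 1.65×10⁻⁵ M
[OH⁻] = (5.71×10⁻⁴)(210)/520 = 2.31×10⁻⁴ M
Q = [Co²⁺][OH⁻]^2 = 8.75×10⁻¹³
Because Q > Ksp (8.75×10⁻¹³ vs 1.55×10⁻¹⁵), a precipitate of Co(OH)₂ forms.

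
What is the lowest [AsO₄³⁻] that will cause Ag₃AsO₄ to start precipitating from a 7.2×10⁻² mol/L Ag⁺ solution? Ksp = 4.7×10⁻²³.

A salt starts to precipitate once the ion product Q reaches its Ksp.
Ag₃AsO₄(s) ⇌ 3 Ag⁺(aq) + AsO₄³⁻(aq)
Ksp = [Ag⁺]^3[AsO₄³⁻] = [AsO₄³⁻](7.2×10⁻²)^3
[AsO₄³⁻] = 4.7×10⁻²³ / (7.2×10⁻²)^3 = 1.3×10⁻¹⁹
[AsO₄³⁻] = 1.3×10⁻¹⁹ mol/L

1.3×10⁻¹⁹ M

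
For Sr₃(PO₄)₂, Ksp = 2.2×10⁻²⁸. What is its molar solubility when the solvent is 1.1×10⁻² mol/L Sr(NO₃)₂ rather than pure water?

Sr₃(PO₄)₂(s) ⇌ 3 Sr²⁺(aq) + 2 PO₄³⁻(aq)
With Sr²⁺ already at 1.1×10⁻² mol/L and s small, take [Sr²⁺] ≈ 1.1×10⁻² mol/L and [PO₄³⁻] = 2s.
Ksp = [Sr²⁺]^3[PO₄³⁻]^2 = (1.1×10⁻²)^3(2s)^2
(2s)^2 = 2.2×10⁻²⁸ / (1.1×10⁻²)^3 = 1.7×10⁻²²
s = 6.4×10⁻¹² mol/L

6.4×10⁻¹² M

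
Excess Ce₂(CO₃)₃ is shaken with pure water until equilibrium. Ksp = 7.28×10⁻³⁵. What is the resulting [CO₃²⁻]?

1.75×10⁻⁷ M

Ce₂(CO₃)₃(s) ⇌ 2 Ce³⁺(aq) + 3 CO₃²⁻(aq)
If s mol/L of Ce₂(CO₃)₃ dissolves, [Ce³⁺] = 2s and [CO₃²⁻] = 3s.
Ksp = [Ce³⁺]^2[CO₃²⁻]^3 = (2s)^2 · (3s)^3 = 108s^5 = 7.28×10⁻³⁵
s = 5.83×10⁻⁸ mol L⁻¹
[CO₃²⁻] = 3s = 1.75×10⁻⁷ mol L⁻¹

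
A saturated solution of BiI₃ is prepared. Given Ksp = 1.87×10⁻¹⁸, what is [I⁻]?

4.87×10⁻⁵ M

BiI₃(s) ⇌ Bi³⁺(aq) + 3 I⁻(aq)
Call the molar solubility s, so that [Bi³⁺] = s and [I⁻] = 3s.
Ksp = [Bi³⁺][I⁻]^3 = s · (3s)^3 = 27s^4 = 1.87×10⁻¹⁸
s = 1.62×10⁻⁵ mol L⁻¹
[I⁻] = 3s = 4.87×10⁻⁵ mol L⁻¹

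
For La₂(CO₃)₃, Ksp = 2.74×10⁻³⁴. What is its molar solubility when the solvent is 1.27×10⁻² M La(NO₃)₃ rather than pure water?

La₂(CO₃)₃(s) ⇌ 2 La³⁺(aq) + 3 CO₃²⁻(aq)
Let s be the solubility of La₂(CO₃)₃ here. The common ion gives [La³⁺] ≈ 1.27×10⁻² M, and [CO₃²⁻] = 3s.
Ksp = [La³⁺]^2[CO₃²⁻]^3 = (1.27×10⁻²)^2(3s)^3
(3s)^3 = 2.74×10⁻³⁴ / (1.27×10⁻²)^2 = 1.70×10⁻³⁰
s = 3.98×10⁻¹¹ M

3.98×10⁻¹¹ M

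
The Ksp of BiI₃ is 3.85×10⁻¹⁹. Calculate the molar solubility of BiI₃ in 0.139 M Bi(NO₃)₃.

BiI₃(s) ⇌ Bi³⁺(aq) + 3 I⁻(aq)
The solution already contains Bi³⁺ at 0.139 M. Let s be the molar solubility of BiI₃.
[Bi³⁺] ≈ 0.139 M (common ion dominates); [I⁻] = 3s.
Ksp = [Bi³⁺][I⁻]^3 = (0.139)(3s)^3
(3s)^3 = 3.85×10⁻¹⁹ / (0.139) = 2.77×10⁻¹⁸
s = 4.68×10⁻⁷ M

4.68×10⁻⁷ M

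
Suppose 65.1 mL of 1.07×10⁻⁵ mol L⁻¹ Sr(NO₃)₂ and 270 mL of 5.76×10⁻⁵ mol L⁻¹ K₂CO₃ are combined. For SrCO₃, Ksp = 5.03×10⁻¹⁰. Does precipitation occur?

No

After mixing, V = 65.1 mL + 270 mL = 335.1 mL.
[Sr²⁺] = (1.07×10⁻⁵)(65.1)/335.1 = 2.08×10⁻⁶ mol L⁻¹
[CO₃²⁻] = (5.76×10⁻⁵)(270)/335.1 = 4.64×10⁻⁵ mol L⁻¹
Q = [Sr²⁺][CO₃²⁻] = 9.65×10⁻¹¹
Q = 9.65×10⁻¹¹ < Ksp = 5.03×10⁻¹⁰, so the solution is unsaturated and no precipitate forms.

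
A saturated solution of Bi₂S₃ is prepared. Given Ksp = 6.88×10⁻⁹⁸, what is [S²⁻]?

Bi₂S₃(s) ⇌ 2 Bi³⁺(aq) + 3 S²⁻(aq)
Let s be the molar solubility. Then [Bi³⁺] = 2s and [S²⁻] = 3s.
Ksp = [Bi³⁺]^2[S²⁻]^3 = (2s)^2 · (3s)^3 = 108s^5 = 6.88×10⁻⁹⁸
s = 1.45×10⁻²⁰ mol/L
[S²⁻] = 3s = 4.34×10⁻²⁰ mol/L

4.34×10⁻²⁰ M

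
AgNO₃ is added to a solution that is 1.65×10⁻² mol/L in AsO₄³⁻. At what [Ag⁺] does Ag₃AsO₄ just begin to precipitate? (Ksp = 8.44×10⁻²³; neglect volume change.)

Precipitation begins when Q = Ksp.
Ag₃AsO₄(s) ⇌ 3 Ag⁺(aq) + AsO₄³⁻(aq)
Ksp = [Ag⁺]^3[AsO₄³⁻] = [Ag⁺]^3(1.65×10⁻²)
[Ag⁺]^3 = 8.44×10⁻²³ / (1.65×10⁻²) = 5.12×10⁻²¹
[Ag⁺] = 1.72×10⁻⁷ mol/L

1.72×10⁻⁷ M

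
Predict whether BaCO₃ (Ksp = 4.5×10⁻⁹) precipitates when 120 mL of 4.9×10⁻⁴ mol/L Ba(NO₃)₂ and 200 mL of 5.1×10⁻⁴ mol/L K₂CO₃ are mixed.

Yes

The combined volume is 320 mL.
[Ba²⁺] = (4.9×10⁻⁴)(120)/320 = 1.8×10⁻⁴ mol/L
[CO₃²⁻] = (5.1×10⁻⁴)(200)/320 = 3.2×10⁻⁴ mol/L
Q = [Ba²⁺][CO₃²⁻] = 5.9×10⁻⁸
Because Q > Ksp (5.9×10⁻⁸ vs 4.5×10⁻⁹), a precipitate of BaCO₃ forms.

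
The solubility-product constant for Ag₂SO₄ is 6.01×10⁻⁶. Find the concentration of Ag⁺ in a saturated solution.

2.29×10⁻² M

Ag₂SO₄(s) ⇌ 2 Ag⁺(aq) + SO₄²⁻(aq)
If s mol/L of Ag₂SO₄ dissolves, [Ag⁺] = 2s and [SO₄²⁻] = s.
Ksp = [Ag⁺]^2[SO₄²⁻] = (2s)^2 · s = 4s^3 = 6.01×10⁻⁶
s = 1.15×10⁻² mol L⁻¹
[Ag⁺] = 2s = 2.29×10⁻² mol L⁻¹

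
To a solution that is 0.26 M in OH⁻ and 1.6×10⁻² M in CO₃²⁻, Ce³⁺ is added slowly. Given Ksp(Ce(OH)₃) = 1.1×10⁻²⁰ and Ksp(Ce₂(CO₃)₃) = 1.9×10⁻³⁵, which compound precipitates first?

Each salt precipitates once Q = Ksp for that salt.
For Ce(OH)₃: [Ce³⁺] = (Ksp/[OH⁻]^3) = 6.3×10⁻¹⁹ M
For Ce₂(CO₃)₃: [Ce³⁺] = (Ksp/[CO₃²⁻]^3)^(1/2) = 2.2×10⁻¹⁵ M
Ce(OH)₃ requires the lower [Ce³⁺], so it precipitates first.

Ce(OH)₃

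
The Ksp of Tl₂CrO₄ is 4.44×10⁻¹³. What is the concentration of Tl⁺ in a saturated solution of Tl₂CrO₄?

Tl₂CrO₄(s) ⇌ 2 Tl⁺(aq) + CrO₄²⁻(aq)
For each mole of Tl₂CrO₄ that dissolves per liter, [Tl⁺] = 2s and [CrO₄²⁻] = s; let s denote this solubility.
Ksp = [Tl⁺]^2[CrO₄²⁻] = (2s)^2 · s = 4s^3 = 4.44×10⁻¹³
s = 4.81×10⁻⁵ mol L⁻¹
[Tl⁺] = 2s = 9.61×10⁻⁵ mol L⁻¹

9.61×10⁻⁵ M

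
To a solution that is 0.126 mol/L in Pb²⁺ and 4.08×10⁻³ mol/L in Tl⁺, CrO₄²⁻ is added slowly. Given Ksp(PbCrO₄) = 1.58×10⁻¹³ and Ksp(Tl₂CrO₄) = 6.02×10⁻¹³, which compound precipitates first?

PbCrO₄

The threshold for precipitation is Q = Ksp.
For PbCrO₄: [CrO₄²⁻] = (Ksp/[Pb²⁺]) = 1.25×10⁻¹² mol/L
For Tl₂CrO₄: [CrO₄²⁻] = (Ksp/[Tl⁺]^2) = 3.62×10⁻⁸ mol/L
The smaller threshold [CrO₄²⁻] is reached first, so PbCrO₄ precipitates first.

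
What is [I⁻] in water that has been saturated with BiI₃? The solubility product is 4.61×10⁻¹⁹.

3.43×10⁻⁵ M

BiI₃(s) ⇌ Bi³⁺(aq) + 3 I⁻(aq)
Call the molar solubility s, so that [Bi³⁺] = s and [I⁻] = 3s.
Ksp = [Bi³⁺][I⁻]^3 = s · (3s)^3 = 27s^4 = 4.61×10⁻¹⁹
s = 1.14×10⁻⁵ M
[I⁻] = 3s = 3.43×10⁻⁵ M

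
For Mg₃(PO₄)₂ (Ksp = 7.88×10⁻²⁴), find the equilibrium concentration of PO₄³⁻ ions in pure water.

Mg₃(PO₄)₂(s) ⇌ 3 Mg²⁺(aq) + 2 PO₄³⁻(aq)
Let s be the molar solubility. Then [Mg²⁺] = 3s and [PO₄³⁻] = 2s.
Ksp = [Mg²⁺]^3[PO₄³⁻]^2 = (3s)^3 · (2s)^2 = 108s^5 = 7.88×10⁻²⁴
s = 9.39×10⁻⁶ M
[PO₄³⁻] = 2s = 1.88×10⁻⁵ M

1.88×10⁻⁵ M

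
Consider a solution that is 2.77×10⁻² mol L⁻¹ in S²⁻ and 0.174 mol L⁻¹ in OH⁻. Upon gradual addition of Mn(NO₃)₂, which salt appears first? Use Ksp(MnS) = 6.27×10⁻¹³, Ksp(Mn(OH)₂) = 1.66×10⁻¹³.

Each salt precipitates once Q = Ksp for that salt.
For MnS: [Mn²⁺] = (Ksp/[S²⁻]) = 2.26×10⁻¹¹ mol L⁻¹
For Mn(OH)₂: [Mn²⁺] = (Ksp/[OH⁻]^2) = 5.48×10⁻¹² mol L⁻¹
Mn(OH)₂ requires the lower [Mn²⁺], so it precipitates first.

Mn(OH)₂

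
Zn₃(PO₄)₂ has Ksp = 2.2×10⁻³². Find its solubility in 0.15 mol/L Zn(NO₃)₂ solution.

1.3×10⁻¹⁵ M

Zn₃(PO₄)₂(s) ⇌ 3 Zn²⁺(aq) + 2 PO₄³⁻(aq)
With Zn²⁺ already at 0.15 mol/L and s small, take [Zn²⁺] ≈ 0.15 mol/L and [PO₄³⁻] = 2s.
Ksp = [Zn²⁺]^3[PO₄³⁻]^2 = (0.15)^3(2s)^2
(2s)^2 = 2.2×10⁻³² / (0.15)^3 = 6.5×10⁻³⁰
s = 1.3×10⁻¹⁵ mol/L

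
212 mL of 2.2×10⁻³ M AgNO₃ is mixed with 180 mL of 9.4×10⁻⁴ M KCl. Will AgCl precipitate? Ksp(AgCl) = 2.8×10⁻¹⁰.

Total volume after mixing = 212 + 180 = 392 mL.
[Ag⁺] = (2.2×10⁻³)(212)/392 = 1.2×10⁻³ M
[Cl⁻] = (9.4×10⁻⁴)(180)/392 = 4.3×10⁻⁴ M
Q = [Ag⁺][Cl⁻] = 5.1×10⁻⁷
Since Q (5.1×10⁻⁷) exceeds Ksp (2.8×10⁻¹⁰), AgCl will precipitate.

Yes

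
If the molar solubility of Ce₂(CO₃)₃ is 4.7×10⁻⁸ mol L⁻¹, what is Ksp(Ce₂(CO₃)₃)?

Ce₂(CO₃)₃(s) ⇌ 2 Ce³⁺(aq) + 3 CO₃²⁻(aq)
With molar solubility s: [Ce³⁺] = 2s, [CO₃²⁻] = 3s.
Ksp = [Ce³⁺]^2[CO₃²⁻]^3 = (2s)^2 · (3s)^3 = 108s^5
Ksp = 108 × (4.7×10⁻⁸)^5 = 2.5×10⁻³⁵

Ksp = 2.5×10⁻³⁵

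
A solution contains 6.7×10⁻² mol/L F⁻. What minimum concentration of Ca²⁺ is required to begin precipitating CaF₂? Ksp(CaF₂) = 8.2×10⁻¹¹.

A salt starts to precipitate once the ion product Q reaches its Ksp.
CaF₂(s) ⇌ Ca²⁺(aq) + 2 F⁻(aq)
Ksp = [Ca²⁺][F⁻]^2 = [Ca²⁺](6.7×10⁻²)^2
[Ca²⁺] = 8.2×10⁻¹¹ / (6.7×10⁻²)^2 = 1.8×10⁻⁸
[Ca²⁺] = 1.8×10⁻⁸ mol/L

1.8×10⁻⁸ M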